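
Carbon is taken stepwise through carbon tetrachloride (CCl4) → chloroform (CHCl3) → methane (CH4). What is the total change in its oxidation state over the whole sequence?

-8

Carbon oxidation states along the series — carbon tetrachloride: +4, chloroform: +2, methane: -4.
Net change = -4 − (+4) = -8.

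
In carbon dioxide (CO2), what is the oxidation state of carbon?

The carbon has a double bond to O (2×+1 = +2), a double bond to O (2×+1 = +2).
Oxidation state = +2 + 2 = +4.

+4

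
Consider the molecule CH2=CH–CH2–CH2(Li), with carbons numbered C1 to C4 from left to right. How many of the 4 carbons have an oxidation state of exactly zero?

0

Assign +1 per bond to O/N/halogen, −1 per bond to H or an electropositive element, and 0 per bond to carbon. Tallying each carbon:
C1: 2C, 2H → 0 − 2 = -2
C2: 3C, 1H → 0 − 1 = -1
C3: 2C, 2H → 0 − 2 = -2
C4: 1C, 2H, 1Li → 0 − 2 − 1 = -3
0 carbons meet the condition.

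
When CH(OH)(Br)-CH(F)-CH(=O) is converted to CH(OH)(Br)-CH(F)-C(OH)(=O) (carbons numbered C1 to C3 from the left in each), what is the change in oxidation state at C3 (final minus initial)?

+2

Before: C3 has 1 bond to C, 1 bond to H, 2 bonds to O → oxidation state +1.
After: C3 has 1 bond to C, 3 bonds to O → oxidation state +3.
Δ = +3 − (+1) = +2, so this is an oxidation at C3.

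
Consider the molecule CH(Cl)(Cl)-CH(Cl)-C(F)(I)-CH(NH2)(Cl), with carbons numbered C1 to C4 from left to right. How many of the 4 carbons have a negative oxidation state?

Assign +1 per bond to O/N/halogen, −1 per bond to H or an electropositive element, and 0 per bond to carbon. Tallying each carbon:
C1: 1C, 1H, 2Cl → 0 − 1 + 2 = +1
C2: 2C, 1H, 1Cl → 0 − 1 + 1 = 0
C3: 2C, 1F, 1I → 0 + 1 + 1 = +2
C4: 1C, 1H, 1N, 1Cl → 0 − 1 + 1 + 1 = +1
0 carbons meet the condition.

0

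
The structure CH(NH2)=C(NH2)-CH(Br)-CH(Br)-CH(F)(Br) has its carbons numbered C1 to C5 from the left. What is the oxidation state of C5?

+1

C5 has one bond to C (0), one bond to F (+1), one bond to Br (+1), one bond to H (-1).
Oxidation state = 0 + 1 + 1 − 1 = +1.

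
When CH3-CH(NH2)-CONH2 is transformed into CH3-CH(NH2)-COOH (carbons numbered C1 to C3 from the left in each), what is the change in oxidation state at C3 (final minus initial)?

Before: C3 has 1 bond to C, 2 bonds to O, 1 bond to N → oxidation state +3.
After: C3 has 1 bond to C, 3 bonds to O → oxidation state +3.
Δ = +3 − (+3) = 0, so no net redox change at C3.

0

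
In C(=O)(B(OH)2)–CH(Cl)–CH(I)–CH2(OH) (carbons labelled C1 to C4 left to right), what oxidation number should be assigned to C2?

0

C2 has one bond to C (0), one bond to C (0), one bond to Cl (+1), one bond to H (-1).
Oxidation state = 0 + 0 + 1 − 1 = 0.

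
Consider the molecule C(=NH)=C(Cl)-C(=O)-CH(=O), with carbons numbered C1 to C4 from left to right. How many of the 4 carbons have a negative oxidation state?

0

Tallying each carbon's bonds:
C1: 2C, 2N → 0 + 2 = +2
C2: 3C, 1Cl → 0 + 1 = +1
C3: 2C, 2O → 0 + 2 = +2
C4: 1C, 1H, 2O → 0 − 1 + 2 = +1
0 carbons meet the condition.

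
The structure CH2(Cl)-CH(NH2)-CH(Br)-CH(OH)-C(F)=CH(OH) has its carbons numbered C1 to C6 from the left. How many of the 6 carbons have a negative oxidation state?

1

Assign +1 per bond to O/N/halogen, −1 per bond to H or an electropositive element, and 0 per bond to carbon. Tallying each carbon:
C1: 1C, 2H, 1Cl → 0 − 2 + 1 = -1
C2: 2C, 1H, 1N → 0 − 1 + 1 = 0
C3: 2C, 1H, 1Br → 0 − 1 + 1 = 0
C4: 2C, 1H, 1O → 0 − 1 + 1 = 0
C5: 3C, 1F → 0 + 1 = +1
C6: 2C, 1H, 1O → 0 − 1 + 1 = 0
1 carbon (C1) meets the condition.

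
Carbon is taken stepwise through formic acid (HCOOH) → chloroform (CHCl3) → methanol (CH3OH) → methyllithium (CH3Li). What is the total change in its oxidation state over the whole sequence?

-6

Carbon oxidation states along the series — formic acid: +2, chloroform: +2, methanol: -2, methyllithium: -4.
Net change = -4 − (+2) = -6.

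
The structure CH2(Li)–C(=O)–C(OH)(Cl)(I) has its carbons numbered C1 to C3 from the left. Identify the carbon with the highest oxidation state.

C3

Tallying each carbon's bonds:
C1: 1C, 2H, 1Li → 0 − 2 − 1 = -3
C2: 2C, 2O → 0 + 2 = +2
C3: 1C, 1O, 1Cl, 1I → 0 + 1 + 1 + 1 = +3
The most oxidised carbon is C3 at +3.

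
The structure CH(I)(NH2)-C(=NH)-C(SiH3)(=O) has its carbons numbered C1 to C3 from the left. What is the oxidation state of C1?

C1 has one bond to C (0), one bond to H (-1), one bond to I (+1), one bond to N (+1).
Oxidation state = 0 − 1 + 1 + 1 = +1.

+1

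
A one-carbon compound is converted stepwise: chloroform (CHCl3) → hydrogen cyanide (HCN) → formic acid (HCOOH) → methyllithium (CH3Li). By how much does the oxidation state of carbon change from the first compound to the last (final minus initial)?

-6

Carbon oxidation states along the series — chloroform: +2, hydrogen cyanide: +2, formic acid: +2, methyllithium: -4.
Net change = -4 − (+2) = -6.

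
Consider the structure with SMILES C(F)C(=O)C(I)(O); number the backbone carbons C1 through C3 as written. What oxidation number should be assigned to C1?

Bonds to more-electronegative neighbours contribute +1 each, bonds to H or metals contribute −1 each, and C–C bonds contribute 0.
C1 has one bond to C (0), one bond to H (-1), one bond to H (-1), one bond to F (+1).
Oxidation state = 0 − 1 − 1 + 1 = -1.

-1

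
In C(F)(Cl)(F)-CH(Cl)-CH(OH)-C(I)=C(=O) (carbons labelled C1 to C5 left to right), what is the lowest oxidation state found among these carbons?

Tallying each carbon's bonds:
C1: 1C, 2F, 1Cl → 0 + 2 + 1 = +3
C2: 2C, 1H, 1Cl → 0 − 1 + 1 = 0
C3: 2C, 1H, 1O → 0 − 1 + 1 = 0
C4: 3C, 1I → 0 + 1 = +1
C5: 2C, 2O → 0 + 2 = +2
The lowest value is 0.

0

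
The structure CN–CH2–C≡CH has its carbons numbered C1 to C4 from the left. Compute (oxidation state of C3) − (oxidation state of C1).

C3: 4C → 0 = 0
C1: 1C, 3N → 0 + 3 = +3
Difference: 0 − (+3) = -3.

-3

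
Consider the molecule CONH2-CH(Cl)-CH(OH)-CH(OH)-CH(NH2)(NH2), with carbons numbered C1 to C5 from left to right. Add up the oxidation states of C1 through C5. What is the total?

+4

Each bond to a more electronegative atom (O, N, halogen) counts +1, each bond to a less electronegative atom (H, metal, B, Si) counts −1, and each C–C bond counts 0. Tallying each carbon:
C1: 1C, 2O, 1N → 0 + 2 + 1 = +3
C2: 2C, 1H, 1Cl → 0 − 1 + 1 = 0
C3: 2C, 1H, 1O → 0 − 1 + 1 = 0
C4: 2C, 1H, 1O → 0 − 1 + 1 = 0
C5: 1C, 1H, 2N → 0 − 1 + 2 = +1
Sum = +3 + 0 + 0 + 0 + 1 = +4.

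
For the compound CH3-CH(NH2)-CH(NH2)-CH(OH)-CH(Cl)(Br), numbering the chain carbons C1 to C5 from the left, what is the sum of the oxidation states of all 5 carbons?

-2

Tallying each carbon's bonds:
C1: 1C, 3H → 0 − 3 = -3
C2: 2C, 1H, 1N → 0 − 1 + 1 = 0
C3: 2C, 1H, 1N → 0 − 1 + 1 = 0
C4: 2C, 1H, 1O → 0 − 1 + 1 = 0
C5: 1C, 1H, 1Cl, 1Br → 0 − 1 + 1 + 1 = +1
Sum = -3 + 0 + 0 + 0 + 1 = -2.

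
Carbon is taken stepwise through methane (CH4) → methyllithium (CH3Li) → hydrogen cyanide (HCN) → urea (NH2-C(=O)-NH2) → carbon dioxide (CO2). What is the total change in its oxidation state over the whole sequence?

Carbon oxidation states along the series — methane: -4, methyllithium: -4, hydrogen cyanide: +2, urea: +4, carbon dioxide: +4.
Net change = +4 − (-4) = +8.

+8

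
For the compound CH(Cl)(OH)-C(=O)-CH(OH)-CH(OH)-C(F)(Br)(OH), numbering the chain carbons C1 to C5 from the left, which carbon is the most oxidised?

Each bond to a more electronegative atom (O, N, halogen) counts +1, each bond to a less electronegative atom (H, metal, B, Si) counts −1, and each C–C bond counts 0. Tallying each carbon:
C1: 1C, 1H, 1O, 1Cl → 0 − 1 + 1 + 1 = +1
C2: 2C, 2O → 0 + 2 = +2
C3: 2C, 1H, 1O → 0 − 1 + 1 = 0
C4: 2C, 1H, 1O → 0 − 1 + 1 = 0
C5: 1C, 1O, 1F, 1Br → 0 + 1 + 1 + 1 = +3
The most oxidised carbon is C5 at +3.

C5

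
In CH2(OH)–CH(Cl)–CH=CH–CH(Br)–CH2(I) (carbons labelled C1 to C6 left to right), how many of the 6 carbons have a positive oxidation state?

0

Each bond to a more electronegative atom (O, N, halogen) counts +1, each bond to a less electronegative atom (H, metal, B, Si) counts −1, and each C–C bond counts 0. Tallying each carbon:
C1: 1C, 2H, 1O → 0 − 2 + 1 = -1
C2: 2C, 1H, 1Cl → 0 − 1 + 1 = 0
C3: 3C, 1H → 0 − 1 = -1
C4: 3C, 1H → 0 − 1 = -1
C5: 2C, 1H, 1Br → 0 − 1 + 1 = 0
C6: 1C, 2H, 1I → 0 − 2 + 1 = -1
0 carbons meet the condition.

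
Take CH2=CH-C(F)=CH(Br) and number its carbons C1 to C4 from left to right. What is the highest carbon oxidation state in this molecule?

Tallying each carbon's bonds:
C1: 2C, 2H → 0 − 2 = -2
C2: 3C, 1H → 0 − 1 = -1
C3: 3C, 1F → 0 + 1 = +1
C4: 2C, 1H, 1Br → 0 − 1 + 1 = 0
The highest value is +1.

+1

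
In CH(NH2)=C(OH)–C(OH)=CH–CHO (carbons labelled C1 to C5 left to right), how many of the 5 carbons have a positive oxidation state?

Tallying each carbon's bonds:
C1: 2C, 1H, 1N → 0 − 1 + 1 = 0
C2: 3C, 1O → 0 + 1 = +1
C3: 3C, 1O → 0 + 1 = +1
C4: 3C, 1H → 0 − 1 = -1
C5: 1C, 1H, 2O → 0 − 1 + 2 = +1
3 carbons (C2, C3, C5) meet the condition.

3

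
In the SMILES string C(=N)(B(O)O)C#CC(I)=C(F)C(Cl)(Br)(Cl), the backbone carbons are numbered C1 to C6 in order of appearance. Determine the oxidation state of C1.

C1 has one bond to C (0), a double bond to N (2×+1 = +2), one bond to B (-1).
Oxidation state = 0 + 2 − 1 = +1.

+1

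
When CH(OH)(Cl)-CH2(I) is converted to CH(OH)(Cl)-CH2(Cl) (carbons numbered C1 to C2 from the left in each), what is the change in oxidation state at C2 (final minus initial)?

Before: C2 has 1 bond to C, 2 bonds to H, 1 bond to I → oxidation state -1.
After: C2 has 1 bond to C, 2 bonds to H, 1 bond to Cl → oxidation state -1.
Δ = -1 − (-1) = 0, so no net redox change at C2.

0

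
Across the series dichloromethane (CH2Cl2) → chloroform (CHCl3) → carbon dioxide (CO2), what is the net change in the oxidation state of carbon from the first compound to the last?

+4

Carbon oxidation states along the series — dichloromethane: 0, chloroform: +2, carbon dioxide: +4.
Net change = +4 − (0) = +4.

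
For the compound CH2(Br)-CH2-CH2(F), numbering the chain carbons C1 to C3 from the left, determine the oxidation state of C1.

C1 has one bond to C (0), one bond to H (-1), one bond to H (-1), one bond to Br (+1).
Oxidation state = 0 − 1 − 1 + 1 = -1.

-1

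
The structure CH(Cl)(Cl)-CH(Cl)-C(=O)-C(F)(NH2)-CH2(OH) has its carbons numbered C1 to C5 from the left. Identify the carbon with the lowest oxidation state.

C5

Assign +1 per bond to O/N/halogen, −1 per bond to H or an electropositive element, and 0 per bond to carbon. Tallying each carbon:
C1: 1C, 1H, 2Cl → 0 − 1 + 2 = +1
C2: 2C, 1H, 1Cl → 0 − 1 + 1 = 0
C3: 2C, 2O → 0 + 2 = +2
C4: 2C, 1N, 1F → 0 + 1 + 1 = +2
C5: 1C, 2H, 1O → 0 − 2 + 1 = -1
The most reduced carbon is C5 at -1.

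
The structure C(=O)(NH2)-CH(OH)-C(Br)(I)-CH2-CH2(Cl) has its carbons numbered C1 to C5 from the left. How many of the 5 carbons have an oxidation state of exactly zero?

Count +1 for every bond to an atom more electronegative than carbon and −1 for every bond to one less electronegative; C–C bonds are 0. Tallying each carbon:
C1: 1C, 2O, 1N → 0 + 2 + 1 = +3
C2: 2C, 1H, 1O → 0 − 1 + 1 = 0
C3: 2C, 1Br, 1I → 0 + 1 + 1 = +2
C4: 2C, 2H → 0 − 2 = -2
C5: 1C, 2H, 1Cl → 0 − 2 + 1 = -1
1 carbon (C2) meets the condition.

1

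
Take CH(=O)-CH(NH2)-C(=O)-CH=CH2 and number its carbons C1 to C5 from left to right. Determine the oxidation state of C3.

+2

C3 has one bond to C (0), one bond to C (0), a double bond to O (2×+1 = +2).
Oxidation state = 0 + 0 + 2 = +2.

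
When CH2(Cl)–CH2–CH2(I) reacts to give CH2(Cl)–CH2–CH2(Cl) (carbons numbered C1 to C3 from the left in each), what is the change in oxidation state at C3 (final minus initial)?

Before: C3 has 1 bond to C, 2 bonds to H, 1 bond to I → oxidation state -1.
After: C3 has 1 bond to C, 2 bonds to H, 1 bond to Cl → oxidation state -1.
Δ = -1 − (-1) = 0, so no net redox change at C3.

0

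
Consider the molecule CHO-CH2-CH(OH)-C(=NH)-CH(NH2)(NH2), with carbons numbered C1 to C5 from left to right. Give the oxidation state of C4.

Bonds to more-electronegative neighbours contribute +1 each, bonds to H or metals contribute −1 each, and C–C bonds contribute 0.
C4 has one bond to C (0), one bond to C (0), a double bond to N (2×+1 = +2).
Oxidation state = 0 + 0 + 2 = +2.

+2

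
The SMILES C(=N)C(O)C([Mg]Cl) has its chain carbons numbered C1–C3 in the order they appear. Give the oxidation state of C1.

Each bond to a more electronegative atom (O, N, halogen) counts +1, each bond to a less electronegative atom (H, metal, B, Si) counts −1, and each C–C bond counts 0.
C1 has one bond to C (0), a double bond to N (2×+1 = +2), one bond to H (-1).
Oxidation state = 0 + 2 − 1 = +1.

+1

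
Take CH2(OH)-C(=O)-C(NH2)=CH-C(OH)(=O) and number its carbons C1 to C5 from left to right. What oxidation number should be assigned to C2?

+2

Each bond to a more electronegative atom (O, N, halogen) counts +1, each bond to a less electronegative atom (H, metal, B, Si) counts −1, and each C–C bond counts 0.
C2 has one bond to C (0), one bond to C (0), a double bond to O (2×+1 = +2).
Oxidation state = 0 + 0 + 2 = +2.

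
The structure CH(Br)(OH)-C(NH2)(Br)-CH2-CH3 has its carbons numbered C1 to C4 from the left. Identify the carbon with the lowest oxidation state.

Count +1 for every bond to an atom more electronegative than carbon and −1 for every bond to one less electronegative; C–C bonds are 0. Tallying each carbon:
C1: 1C, 1H, 1O, 1Br → 0 − 1 + 1 + 1 = +1
C2: 2C, 1N, 1Br → 0 + 1 + 1 = +2
C3: 2C, 2H → 0 − 2 = -2
C4: 1C, 3H → 0 − 3 = -3
The most reduced carbon is C4 at -3.

C4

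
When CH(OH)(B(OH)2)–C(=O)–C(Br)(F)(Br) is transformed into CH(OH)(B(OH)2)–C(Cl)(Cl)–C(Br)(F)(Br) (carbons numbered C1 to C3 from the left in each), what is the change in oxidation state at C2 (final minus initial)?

Before: C2 has 2 bonds to C, 2 bonds to O → oxidation state +2.
After: C2 has 2 bonds to C, 2 bonds to Cl → oxidation state +2.
Δ = +2 − (+2) = 0, so no net redox change at C2.

0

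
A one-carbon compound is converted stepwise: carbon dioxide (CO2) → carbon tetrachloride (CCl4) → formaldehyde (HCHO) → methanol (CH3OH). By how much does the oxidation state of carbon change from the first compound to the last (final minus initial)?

Carbon oxidation states along the series — carbon dioxide: +4, carbon tetrachloride: +4, formaldehyde: 0, methanol: -2.
Net change = -2 − (+4) = -6.

-6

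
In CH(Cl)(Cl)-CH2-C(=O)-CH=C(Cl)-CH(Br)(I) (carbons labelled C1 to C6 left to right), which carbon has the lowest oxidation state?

C2

Tallying each carbon's bonds:
C1: 1C, 1H, 2Cl → 0 − 1 + 2 = +1
C2: 2C, 2H → 0 − 2 = -2
C3: 2C, 2O → 0 + 2 = +2
C4: 3C, 1H → 0 − 1 = -1
C5: 3C, 1Cl → 0 + 1 = +1
C6: 1C, 1H, 1Br, 1I → 0 − 1 + 1 + 1 = +1
The most reduced carbon is C2 at -2.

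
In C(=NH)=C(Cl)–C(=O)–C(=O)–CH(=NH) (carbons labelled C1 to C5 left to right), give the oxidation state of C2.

+1

C2 has a double bond to C (2×0 = 0), one bond to C (0), one bond to Cl (+1).
Oxidation state = 0 + 0 + 1 = +1.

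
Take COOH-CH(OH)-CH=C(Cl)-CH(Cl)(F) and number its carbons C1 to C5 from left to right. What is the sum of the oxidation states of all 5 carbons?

+4

Count +1 for every bond to an atom more electronegative than carbon and −1 for every bond to one less electronegative; C–C bonds are 0. Tallying each carbon:
C1: 1C, 3O → 0 + 3 = +3
C2: 2C, 1H, 1O → 0 − 1 + 1 = 0
C3: 3C, 1H → 0 − 1 = -1
C4: 3C, 1Cl → 0 + 1 = +1
C5: 1C, 1H, 1F, 1Cl → 0 − 1 + 1 + 1 = +1
Sum = +3 + 0 − 1 + 1 + 1 = +4.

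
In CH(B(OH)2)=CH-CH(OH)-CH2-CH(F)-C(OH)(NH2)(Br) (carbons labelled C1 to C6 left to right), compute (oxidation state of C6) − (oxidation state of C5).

C6: 1C, 1O, 1N, 1Br → 0 + 1 + 1 + 1 = +3
C5: 2C, 1H, 1F → 0 − 1 + 1 = 0
Difference: +3 − (0) = +3.

+3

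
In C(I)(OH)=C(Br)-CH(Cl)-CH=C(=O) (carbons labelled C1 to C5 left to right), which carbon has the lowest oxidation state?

C4

Tallying each carbon's bonds:
C1: 2C, 1O, 1I → 0 + 1 + 1 = +2
C2: 3C, 1Br → 0 + 1 = +1
C3: 2C, 1H, 1Cl → 0 − 1 + 1 = 0
C4: 3C, 1H → 0 − 1 = -1
C5: 2C, 2O → 0 + 2 = +2
The most reduced carbon is C4 at -1.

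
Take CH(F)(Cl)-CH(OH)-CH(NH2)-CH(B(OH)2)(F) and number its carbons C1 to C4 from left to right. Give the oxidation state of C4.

Count +1 for every bond to an atom more electronegative than carbon and −1 for every bond to one less electronegative; C–C bonds are 0.
C4 has one bond to C (0), one bond to H (-1), one bond to B (-1), one bond to F (+1).
Oxidation state = 0 − 1 − 1 + 1 = -1.

-1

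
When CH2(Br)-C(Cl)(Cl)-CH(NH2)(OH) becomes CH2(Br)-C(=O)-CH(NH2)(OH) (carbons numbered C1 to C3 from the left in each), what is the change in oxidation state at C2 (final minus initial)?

Before: C2 has 2 bonds to C, 2 bonds to Cl → oxidation state +2.
After: C2 has 2 bonds to C, 2 bonds to O → oxidation state +2.
Δ = +2 − (+2) = 0, so no net redox change at C2.

0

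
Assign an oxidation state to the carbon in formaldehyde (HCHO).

0

The carbon has one bond to H (-1), one bond to H (-1), a double bond to O (2×+1 = +2).
Oxidation state = -1 − 1 + 2 = 0.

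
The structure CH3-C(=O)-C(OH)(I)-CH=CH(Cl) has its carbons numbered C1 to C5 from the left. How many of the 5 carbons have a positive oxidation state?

2

Tallying each carbon's bonds:
C1: 1C, 3H → 0 − 3 = -3
C2: 2C, 2O → 0 + 2 = +2
C3: 2C, 1O, 1I → 0 + 1 + 1 = +2
C4: 3C, 1H → 0 − 1 = -1
C5: 2C, 1H, 1Cl → 0 − 1 + 1 = 0
2 carbons (C2, C3) meet the condition.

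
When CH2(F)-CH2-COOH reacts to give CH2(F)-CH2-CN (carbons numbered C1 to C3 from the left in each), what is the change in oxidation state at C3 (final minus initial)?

0

Before: C3 has 1 bond to C, 3 bonds to O → oxidation state +3.
After: C3 has 1 bond to C, 3 bonds to N → oxidation state +3.
Δ = +3 − (+3) = 0, so no net redox change at C3.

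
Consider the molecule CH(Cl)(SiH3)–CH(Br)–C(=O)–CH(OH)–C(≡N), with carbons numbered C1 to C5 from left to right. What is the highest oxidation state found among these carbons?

+3

Each bond to a more electronegative atom (O, N, halogen) counts +1, each bond to a less electronegative atom (H, metal, B, Si) counts −1, and each C–C bond counts 0. Tallying each carbon:
C1: 1C, 1H, 1Cl, 1Si → 0 − 1 + 1 − 1 = -1
C2: 2C, 1H, 1Br → 0 − 1 + 1 = 0
C3: 2C, 2O → 0 + 2 = +2
C4: 2C, 1H, 1O → 0 − 1 + 1 = 0
C5: 1C, 3N → 0 + 3 = +3
The highest value is +3.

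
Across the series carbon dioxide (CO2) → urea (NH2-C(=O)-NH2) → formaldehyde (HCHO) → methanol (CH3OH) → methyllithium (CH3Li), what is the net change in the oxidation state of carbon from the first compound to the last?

Carbon oxidation states along the series — carbon dioxide: +4, urea: +4, formaldehyde: 0, methanol: -2, methyllithium: -4.
Net change = -4 − (+4) = -8.

-8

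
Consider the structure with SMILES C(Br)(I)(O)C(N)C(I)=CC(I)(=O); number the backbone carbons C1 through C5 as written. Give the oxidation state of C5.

+3

C5 has one bond to C (0), one bond to I (+1), a double bond to O (2×+1 = +2).
Oxidation state = 0 + 1 + 2 = +3.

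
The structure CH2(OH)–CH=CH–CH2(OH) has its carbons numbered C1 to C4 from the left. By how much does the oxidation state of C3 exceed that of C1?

C3: 3C, 1H → 0 − 1 = -1
C1: 1C, 2H, 1O → 0 − 2 + 1 = -1
Difference: -1 − (-1) = 0.

0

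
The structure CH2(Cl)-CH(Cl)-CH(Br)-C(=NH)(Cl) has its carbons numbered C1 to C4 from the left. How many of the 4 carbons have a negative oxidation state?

Tallying each carbon's bonds:
C1: 1C, 2H, 1Cl → 0 − 2 + 1 = -1
C2: 2C, 1H, 1Cl → 0 − 1 + 1 = 0
C3: 2C, 1H, 1Br → 0 − 1 + 1 = 0
C4: 1C, 2N, 1Cl → 0 + 2 + 1 = +3
1 carbon (C1) meets the condition.

1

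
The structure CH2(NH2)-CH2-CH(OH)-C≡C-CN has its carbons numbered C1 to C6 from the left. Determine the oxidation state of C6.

Assign +1 per bond to O/N/halogen, −1 per bond to H or an electropositive element, and 0 per bond to carbon.
C6 has one bond to C (0), a triple bond to N (3×+1 = +3).
Oxidation state = 0 + 3 = +3.

+3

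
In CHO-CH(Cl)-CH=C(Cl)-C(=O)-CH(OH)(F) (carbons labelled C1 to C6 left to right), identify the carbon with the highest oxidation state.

C5

Tallying each carbon's bonds:
C1: 1C, 1H, 2O → 0 − 1 + 2 = +1
C2: 2C, 1H, 1Cl → 0 − 1 + 1 = 0
C3: 3C, 1H → 0 − 1 = -1
C4: 3C, 1Cl → 0 + 1 = +1
C5: 2C, 2O → 0 + 2 = +2
C6: 1C, 1H, 1O, 1F → 0 − 1 + 1 + 1 = +1
The most oxidised carbon is C5 at +2.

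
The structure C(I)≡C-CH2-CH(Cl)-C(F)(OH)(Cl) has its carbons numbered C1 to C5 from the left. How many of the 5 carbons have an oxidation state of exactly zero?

Tallying each carbon's bonds:
C1: 3C, 1I → 0 + 1 = +1
C2: 4C → 0 = 0
C3: 2C, 2H → 0 − 2 = -2
C4: 2C, 1H, 1Cl → 0 − 1 + 1 = 0
C5: 1C, 1O, 1F, 1Cl → 0 + 1 + 1 + 1 = +3
2 carbons (C2, C4) meet the condition.

2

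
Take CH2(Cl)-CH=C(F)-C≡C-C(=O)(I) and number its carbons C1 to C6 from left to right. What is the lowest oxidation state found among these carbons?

Tallying each carbon's bonds:
C1: 1C, 2H, 1Cl → 0 − 2 + 1 = -1
C2: 3C, 1H → 0 − 1 = -1
C3: 3C, 1F → 0 + 1 = +1
C4: 4C → 0 = 0
C5: 4C → 0 = 0
C6: 1C, 2O, 1I → 0 + 2 + 1 = +3
The lowest value is -1.

-1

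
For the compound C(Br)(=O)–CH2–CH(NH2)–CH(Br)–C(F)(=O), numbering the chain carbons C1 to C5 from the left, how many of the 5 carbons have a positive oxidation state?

2

Tallying each carbon's bonds:
C1: 1C, 2O, 1Br → 0 + 2 + 1 = +3
C2: 2C, 2H → 0 − 2 = -2
C3: 2C, 1H, 1N → 0 − 1 + 1 = 0
C4: 2C, 1H, 1Br → 0 − 1 + 1 = 0
C5: 1C, 2O, 1F → 0 + 2 + 1 = +3
2 carbons (C1, C5) meet the condition.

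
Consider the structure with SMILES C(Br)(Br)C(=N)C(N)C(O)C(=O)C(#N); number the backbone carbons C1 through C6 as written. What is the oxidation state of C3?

0

Assign +1 per bond to O/N/halogen, −1 per bond to H or an electropositive element, and 0 per bond to carbon.
C3 has one bond to C (0), one bond to C (0), one bond to N (+1), one bond to H (-1).
Oxidation state = 0 + 0 + 1 − 1 = 0.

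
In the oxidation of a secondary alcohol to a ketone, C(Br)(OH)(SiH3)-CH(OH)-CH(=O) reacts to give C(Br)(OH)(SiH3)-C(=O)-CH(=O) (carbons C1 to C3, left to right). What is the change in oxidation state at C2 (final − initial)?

Before: C2 has 2 bonds to C, 1 bond to H, 1 bond to O → oxidation state 0.
After: C2 has 2 bonds to C, 2 bonds to O → oxidation state +2.
Δ = +2 − (0) = +2, so this is an oxidation at C2.

+2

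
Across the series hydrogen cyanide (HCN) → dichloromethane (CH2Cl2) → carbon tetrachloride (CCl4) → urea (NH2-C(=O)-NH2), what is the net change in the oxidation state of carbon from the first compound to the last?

Carbon oxidation states along the series — hydrogen cyanide: +2, dichloromethane: 0, carbon tetrachloride: +4, urea: +4.
Net change = +4 − (+2) = +2.

+2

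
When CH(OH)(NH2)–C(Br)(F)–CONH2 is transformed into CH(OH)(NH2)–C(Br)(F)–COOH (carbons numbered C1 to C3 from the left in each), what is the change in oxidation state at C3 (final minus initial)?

0

Before: C3 has 1 bond to C, 2 bonds to O, 1 bond to N → oxidation state +3.
After: C3 has 1 bond to C, 3 bonds to O → oxidation state +3.
Δ = +3 − (+3) = 0, so no net redox change at C3.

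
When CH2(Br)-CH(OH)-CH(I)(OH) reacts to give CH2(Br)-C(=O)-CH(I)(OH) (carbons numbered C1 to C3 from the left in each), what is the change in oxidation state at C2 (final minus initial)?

+2

Before: C2 has 2 bonds to C, 1 bond to H, 1 bond to O → oxidation state 0.
After: C2 has 2 bonds to C, 2 bonds to O → oxidation state +2.
Δ = +2 − (0) = +2, so this is an oxidation at C2.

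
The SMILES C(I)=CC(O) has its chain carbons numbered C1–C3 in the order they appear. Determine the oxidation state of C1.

0

Bonds to more-electronegative neighbours contribute +1 each, bonds to H or metals contribute −1 each, and C–C bonds contribute 0.
C1 has a double bond to C (2×0 = 0), one bond to I (+1), one bond to H (-1).
Oxidation state = 0 + 1 − 1 = 0.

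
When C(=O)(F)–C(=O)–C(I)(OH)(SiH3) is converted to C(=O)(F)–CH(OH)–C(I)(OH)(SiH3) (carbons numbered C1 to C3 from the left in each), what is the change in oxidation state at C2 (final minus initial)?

-2

Before: C2 has 2 bonds to C, 2 bonds to O → oxidation state +2.
After: C2 has 2 bonds to C, 1 bond to H, 1 bond to O → oxidation state 0.
Δ = 0 − (+2) = -2, so this is a reduction at C2.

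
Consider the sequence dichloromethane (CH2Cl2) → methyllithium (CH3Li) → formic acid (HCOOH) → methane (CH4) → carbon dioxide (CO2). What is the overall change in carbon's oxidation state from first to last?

+4

Carbon oxidation states along the series — dichloromethane: 0, methyllithium: -4, formic acid: +2, methane: -4, carbon dioxide: +4.
Net change = +4 − (0) = +4.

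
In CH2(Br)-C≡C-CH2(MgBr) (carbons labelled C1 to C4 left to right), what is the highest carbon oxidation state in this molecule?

0

Tallying each carbon's bonds:
C1: 1C, 2H, 1Br → 0 − 2 + 1 = -1
C2: 4C → 0 = 0
C3: 4C → 0 = 0
C4: 1C, 2H, 1Mg → 0 − 2 − 1 = -3
The highest value is 0.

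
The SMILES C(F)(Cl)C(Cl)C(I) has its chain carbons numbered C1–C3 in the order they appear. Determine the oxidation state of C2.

0

Each bond to a more electronegative atom (O, N, halogen) counts +1, each bond to a less electronegative atom (H, metal, B, Si) counts −1, and each C–C bond counts 0.
C2 has one bond to C (0), one bond to C (0), one bond to H (-1), one bond to Cl (+1).
Oxidation state = 0 + 0 − 1 + 1 = 0.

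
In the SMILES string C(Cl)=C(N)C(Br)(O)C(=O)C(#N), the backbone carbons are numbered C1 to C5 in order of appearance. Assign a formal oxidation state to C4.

Bonds to more-electronegative neighbours contribute +1 each, bonds to H or metals contribute −1 each, and C–C bonds contribute 0.
C4 has one bond to C (0), one bond to C (0), a double bond to O (2×+1 = +2).
Oxidation state = 0 + 0 + 2 = +2.

+2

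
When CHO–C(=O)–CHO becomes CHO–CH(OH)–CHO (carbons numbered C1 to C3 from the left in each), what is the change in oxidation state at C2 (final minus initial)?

Before: C2 has 2 bonds to C, 2 bonds to O → oxidation state +2.
After: C2 has 2 bonds to C, 1 bond to H, 1 bond to O → oxidation state 0.
Δ = 0 − (+2) = -2, so this is a reduction at C2.

-2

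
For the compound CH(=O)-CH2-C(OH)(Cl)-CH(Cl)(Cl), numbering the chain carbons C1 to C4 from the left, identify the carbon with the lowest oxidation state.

Tallying each carbon's bonds:
C1: 1C, 1H, 2O → 0 − 1 + 2 = +1
C2: 2C, 2H → 0 − 2 = -2
C3: 2C, 1O, 1Cl → 0 + 1 + 1 = +2
C4: 1C, 1H, 2Cl → 0 − 1 + 2 = +1
The most reduced carbon is C2 at -2.

C2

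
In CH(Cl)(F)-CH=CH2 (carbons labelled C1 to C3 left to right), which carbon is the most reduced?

Bonds to more-electronegative neighbours contribute +1 each, bonds to H or metals contribute −1 each, and C–C bonds contribute 0. Tallying each carbon:
C1: 1C, 1H, 1F, 1Cl → 0 − 1 + 1 + 1 = +1
C2: 3C, 1H → 0 − 1 = -1
C3: 2C, 2H → 0 − 2 = -2
The most reduced carbon is C3 at -2.

C3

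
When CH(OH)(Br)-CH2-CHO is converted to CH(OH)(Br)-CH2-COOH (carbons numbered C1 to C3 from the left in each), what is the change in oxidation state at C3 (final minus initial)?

+2

Before: C3 has 1 bond to C, 1 bond to H, 2 bonds to O → oxidation state +1.
After: C3 has 1 bond to C, 3 bonds to O → oxidation state +3.
Δ = +3 − (+1) = +2, so this is an oxidation at C3.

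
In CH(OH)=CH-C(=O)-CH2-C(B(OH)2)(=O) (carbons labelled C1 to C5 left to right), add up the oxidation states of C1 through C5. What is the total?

0

Tallying each carbon's bonds:
C1: 2C, 1H, 1O → 0 − 1 + 1 = 0
C2: 3C, 1H → 0 − 1 = -1
C3: 2C, 2O → 0 + 2 = +2
C4: 2C, 2H → 0 − 2 = -2
C5: 1C, 2O, 1B → 0 + 2 − 1 = +1
Sum = 0 − 1 + 2 − 2 + 1 = 0.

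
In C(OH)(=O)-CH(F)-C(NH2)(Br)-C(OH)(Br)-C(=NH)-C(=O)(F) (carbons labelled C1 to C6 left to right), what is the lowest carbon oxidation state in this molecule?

Tallying each carbon's bonds:
C1: 1C, 3O → 0 + 3 = +3
C2: 2C, 1H, 1F → 0 − 1 + 1 = 0
C3: 2C, 1N, 1Br → 0 + 1 + 1 = +2
C4: 2C, 1O, 1Br → 0 + 1 + 1 = +2
C5: 2C, 2N → 0 + 2 = +2
C6: 1C, 2O, 1F → 0 + 2 + 1 = +3
The lowest value is 0.

0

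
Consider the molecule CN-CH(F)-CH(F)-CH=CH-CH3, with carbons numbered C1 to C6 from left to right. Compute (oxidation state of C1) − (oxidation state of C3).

+3

C1: 1C, 3N → 0 + 3 = +3
C3: 2C, 1H, 1F → 0 − 1 + 1 = 0
Difference: +3 − (0) = +3.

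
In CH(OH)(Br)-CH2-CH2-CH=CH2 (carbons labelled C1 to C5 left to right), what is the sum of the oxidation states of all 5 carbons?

-6

Assign +1 per bond to O/N/halogen, −1 per bond to H or an electropositive element, and 0 per bond to carbon. Tallying each carbon:
C1: 1C, 1H, 1O, 1Br → 0 − 1 + 1 + 1 = +1
C2: 2C, 2H → 0 − 2 = -2
C3: 2C, 2H → 0 − 2 = -2
C4: 3C, 1H → 0 − 1 = -1
C5: 2C, 2H → 0 − 2 = -2
Sum = +1 − 2 − 2 − 1 − 2 = -6.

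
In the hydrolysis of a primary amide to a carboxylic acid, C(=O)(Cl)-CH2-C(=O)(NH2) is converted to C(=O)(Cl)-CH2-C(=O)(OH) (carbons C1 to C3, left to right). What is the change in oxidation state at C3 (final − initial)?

Before: C3 has 1 bond to C, 2 bonds to O, 1 bond to N → oxidation state +3.
After: C3 has 1 bond to C, 3 bonds to O → oxidation state +3.
Δ = +3 − (+3) = 0, so no net redox change at C3.

0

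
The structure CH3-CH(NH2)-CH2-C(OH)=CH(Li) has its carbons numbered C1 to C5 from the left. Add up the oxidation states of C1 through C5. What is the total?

-6

Tallying each carbon's bonds:
C1: 1C, 3H → 0 − 3 = -3
C2: 2C, 1H, 1N → 0 − 1 + 1 = 0
C3: 2C, 2H → 0 − 2 = -2
C4: 3C, 1O → 0 + 1 = +1
C5: 2C, 1H, 1Li → 0 − 1 − 1 = -2
Sum = -3 + 0 − 2 + 1 − 2 = -6.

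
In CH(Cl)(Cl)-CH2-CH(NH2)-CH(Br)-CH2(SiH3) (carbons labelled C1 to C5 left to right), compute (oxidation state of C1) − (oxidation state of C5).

C1: 1C, 1H, 2Cl → 0 − 1 + 2 = +1
C5: 1C, 2H, 1Si → 0 − 2 − 1 = -3
Difference: +1 − (-3) = +4.

+4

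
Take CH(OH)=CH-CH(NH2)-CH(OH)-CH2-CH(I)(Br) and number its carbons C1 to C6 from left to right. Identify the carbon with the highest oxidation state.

C6

Assign +1 per bond to O/N/halogen, −1 per bond to H or an electropositive element, and 0 per bond to carbon. Tallying each carbon:
C1: 2C, 1H, 1O → 0 − 1 + 1 = 0
C2: 3C, 1H → 0 − 1 = -1
C3: 2C, 1H, 1N → 0 − 1 + 1 = 0
C4: 2C, 1H, 1O → 0 − 1 + 1 = 0
C5: 2C, 2H → 0 − 2 = -2
C6: 1C, 1H, 1Br, 1I → 0 − 1 + 1 + 1 = +1
The most oxidised carbon is C6 at +1.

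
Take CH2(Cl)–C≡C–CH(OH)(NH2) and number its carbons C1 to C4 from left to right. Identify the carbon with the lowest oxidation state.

C1

Each bond to a more electronegative atom (O, N, halogen) counts +1, each bond to a less electronegative atom (H, metal, B, Si) counts −1, and each C–C bond counts 0. Tallying each carbon:
C1: 1C, 2H, 1Cl → 0 − 2 + 1 = -1
C2: 4C → 0 = 0
C3: 4C → 0 = 0
C4: 1C, 1H, 1O, 1N → 0 − 1 + 1 + 1 = +1
The most reduced carbon is C1 at -1.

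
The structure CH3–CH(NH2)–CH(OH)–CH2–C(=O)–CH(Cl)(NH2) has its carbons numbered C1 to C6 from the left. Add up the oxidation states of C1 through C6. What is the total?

-2

Tallying each carbon's bonds:
C1: 1C, 3H → 0 − 3 = -3
C2: 2C, 1H, 1N → 0 − 1 + 1 = 0
C3: 2C, 1H, 1O → 0 − 1 + 1 = 0
C4: 2C, 2H → 0 − 2 = -2
C5: 2C, 2O → 0 + 2 = +2
C6: 1C, 1H, 1N, 1Cl → 0 − 1 + 1 + 1 = +1
Sum = -3 + 0 + 0 − 2 + 2 + 1 = -2.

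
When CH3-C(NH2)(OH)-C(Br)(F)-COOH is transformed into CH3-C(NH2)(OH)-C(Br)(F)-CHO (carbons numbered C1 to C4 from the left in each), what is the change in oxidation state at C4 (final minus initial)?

-2

Before: C4 has 1 bond to C, 3 bonds to O → oxidation state +3.
After: C4 has 1 bond to C, 1 bond to H, 2 bonds to O → oxidation state +1.
Δ = +1 − (+3) = -2, so this is a reduction at C4.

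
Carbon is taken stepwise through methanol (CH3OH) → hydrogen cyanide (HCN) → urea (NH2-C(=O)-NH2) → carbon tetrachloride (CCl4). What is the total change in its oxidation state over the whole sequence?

+6

Carbon oxidation states along the series — methanol: -2, hydrogen cyanide: +2, urea: +4, carbon tetrachloride: +4.
Net change = +4 − (-2) = +6.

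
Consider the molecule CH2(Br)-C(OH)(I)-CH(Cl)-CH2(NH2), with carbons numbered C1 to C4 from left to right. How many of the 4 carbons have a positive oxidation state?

Bonds to more-electronegative neighbours contribute +1 each, bonds to H or metals contribute −1 each, and C–C bonds contribute 0. Tallying each carbon:
C1: 1C, 2H, 1Br → 0 − 2 + 1 = -1
C2: 2C, 1O, 1I → 0 + 1 + 1 = +2
C3: 2C, 1H, 1Cl → 0 − 1 + 1 = 0
C4: 1C, 2H, 1N → 0 − 2 + 1 = -1
1 carbon (C2) meets the condition.

1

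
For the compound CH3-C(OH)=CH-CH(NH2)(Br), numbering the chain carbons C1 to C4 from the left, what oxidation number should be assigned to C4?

C4 has one bond to C (0), one bond to H (-1), one bond to N (+1), one bond to Br (+1).
Oxidation state = 0 − 1 + 1 + 1 = +1.

+1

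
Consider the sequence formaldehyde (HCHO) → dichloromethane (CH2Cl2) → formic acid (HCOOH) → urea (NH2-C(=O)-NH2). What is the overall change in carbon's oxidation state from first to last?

+4

Carbon oxidation states along the series — formaldehyde: 0, dichloromethane: 0, formic acid: +2, urea: +4.
Net change = +4 − (0) = +4.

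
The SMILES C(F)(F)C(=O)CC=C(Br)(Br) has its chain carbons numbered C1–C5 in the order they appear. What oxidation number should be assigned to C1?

Count +1 for every bond to an atom more electronegative than carbon and −1 for every bond to one less electronegative; C–C bonds are 0.
C1 has one bond to C (0), one bond to H (-1), one bond to F (+1), one bond to F (+1).
Oxidation state = 0 − 1 + 1 + 1 = +1.

+1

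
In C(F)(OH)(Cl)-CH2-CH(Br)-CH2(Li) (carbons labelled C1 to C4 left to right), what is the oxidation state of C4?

-3

Count +1 for every bond to an atom more electronegative than carbon and −1 for every bond to one less electronegative; C–C bonds are 0.
C4 has one bond to C (0), one bond to H (-1), one bond to H (-1), one bond to Li (-1).
Oxidation state = 0 − 1 − 1 − 1 = -3.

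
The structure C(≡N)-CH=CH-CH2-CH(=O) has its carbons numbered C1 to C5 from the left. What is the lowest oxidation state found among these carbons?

-2

Assign +1 per bond to O/N/halogen, −1 per bond to H or an electropositive element, and 0 per bond to carbon. Tallying each carbon:
C1: 1C, 3N → 0 + 3 = +3
C2: 3C, 1H → 0 − 1 = -1
C3: 3C, 1H → 0 − 1 = -1
C4: 2C, 2H → 0 − 2 = -2
C5: 1C, 1H, 2O → 0 − 1 + 2 = +1
The lowest value is -2.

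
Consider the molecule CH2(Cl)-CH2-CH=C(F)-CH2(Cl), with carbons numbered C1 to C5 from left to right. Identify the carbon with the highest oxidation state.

Tallying each carbon's bonds:
C1: 1C, 2H, 1Cl → 0 − 2 + 1 = -1
C2: 2C, 2H → 0 − 2 = -2
C3: 3C, 1H → 0 − 1 = -1
C4: 3C, 1F → 0 + 1 = +1
C5: 1C, 2H, 1Cl → 0 − 2 + 1 = -1
The most oxidised carbon is C4 at +1.

C4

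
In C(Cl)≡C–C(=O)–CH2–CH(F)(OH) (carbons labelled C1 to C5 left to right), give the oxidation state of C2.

C2 has a triple bond to C (3×0 = 0), one bond to C (0).
Oxidation state = 0 + 0 = 0.

0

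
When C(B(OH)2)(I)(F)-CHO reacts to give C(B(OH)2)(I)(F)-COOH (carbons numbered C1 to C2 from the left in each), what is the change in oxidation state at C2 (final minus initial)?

Before: C2 has 1 bond to C, 1 bond to H, 2 bonds to O → oxidation state +1.
After: C2 has 1 bond to C, 3 bonds to O → oxidation state +3.
Δ = +3 − (+1) = +2, so this is an oxidation at C2.

+2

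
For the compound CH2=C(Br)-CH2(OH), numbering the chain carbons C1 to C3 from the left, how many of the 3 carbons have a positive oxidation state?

Assign +1 per bond to O/N/halogen, −1 per bond to H or an electropositive element, and 0 per bond to carbon. Tallying each carbon:
C1: 2C, 2H → 0 − 2 = -2
C2: 3C, 1Br → 0 + 1 = +1
C3: 1C, 2H, 1O → 0 − 2 + 1 = -1
1 carbon (C2) meets the condition.

1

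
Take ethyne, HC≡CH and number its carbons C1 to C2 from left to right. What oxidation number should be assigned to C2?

Bonds to more-electronegative neighbours contribute +1 each, bonds to H or metals contribute −1 each, and C–C bonds contribute 0.
C2 has one bond to H (-1), a triple bond to C (3×0 = 0).
Oxidation state = -1 + 0 = -1.

-1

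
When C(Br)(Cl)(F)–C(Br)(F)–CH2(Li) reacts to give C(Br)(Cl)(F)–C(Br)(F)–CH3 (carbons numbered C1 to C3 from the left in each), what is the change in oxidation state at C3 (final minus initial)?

Before: C3 has 1 bond to C, 2 bonds to H, 1 bond to Li → oxidation state -3.
After: C3 has 1 bond to C, 3 bonds to H → oxidation state -3.
Δ = -3 − (-3) = 0, so no net redox change at C3.

0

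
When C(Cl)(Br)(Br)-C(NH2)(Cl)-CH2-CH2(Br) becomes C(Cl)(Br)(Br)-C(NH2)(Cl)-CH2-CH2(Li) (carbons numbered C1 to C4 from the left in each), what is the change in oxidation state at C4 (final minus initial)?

Before: C4 has 1 bond to C, 2 bonds to H, 1 bond to Br → oxidation state -1.
After: C4 has 1 bond to C, 2 bonds to H, 1 bond to Li → oxidation state -3.
Δ = -3 − (-1) = -2, so this is a reduction at C4.

-2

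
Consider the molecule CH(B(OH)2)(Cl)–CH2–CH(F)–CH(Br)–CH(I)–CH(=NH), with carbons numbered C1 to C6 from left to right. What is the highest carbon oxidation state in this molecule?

+1

Each bond to a more electronegative atom (O, N, halogen) counts +1, each bond to a less electronegative atom (H, metal, B, Si) counts −1, and each C–C bond counts 0. Tallying each carbon:
C1: 1C, 1H, 1Cl, 1B → 0 − 1 + 1 − 1 = -1
C2: 2C, 2H → 0 − 2 = -2
C3: 2C, 1H, 1F → 0 − 1 + 1 = 0
C4: 2C, 1H, 1Br → 0 − 1 + 1 = 0
C5: 2C, 1H, 1I → 0 − 1 + 1 = 0
C6: 1C, 1H, 2N → 0 − 1 + 2 = +1
The highest value is +1.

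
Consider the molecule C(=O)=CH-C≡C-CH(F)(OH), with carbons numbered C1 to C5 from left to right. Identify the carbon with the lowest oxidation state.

Bonds to more-electronegative neighbours contribute +1 each, bonds to H or metals contribute −1 each, and C–C bonds contribute 0. Tallying each carbon:
C1: 2C, 2O → 0 + 2 = +2
C2: 3C, 1H → 0 − 1 = -1
C3: 4C → 0 = 0
C4: 4C → 0 = 0
C5: 1C, 1H, 1O, 1F → 0 − 1 + 1 + 1 = +1
The most reduced carbon is C2 at -1.

C2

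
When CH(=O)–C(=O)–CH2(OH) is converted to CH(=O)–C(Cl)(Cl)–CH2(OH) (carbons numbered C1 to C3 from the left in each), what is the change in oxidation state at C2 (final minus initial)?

Before: C2 has 2 bonds to C, 2 bonds to O → oxidation state +2.
After: C2 has 2 bonds to C, 2 bonds to Cl → oxidation state +2.
Δ = +2 − (+2) = 0, so no net redox change at C2.

0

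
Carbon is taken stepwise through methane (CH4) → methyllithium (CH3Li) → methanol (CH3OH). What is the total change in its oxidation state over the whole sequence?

Carbon oxidation states along the series — methane: -4, methyllithium: -4, methanol: -2.
Net change = -2 − (-4) = +2.

+2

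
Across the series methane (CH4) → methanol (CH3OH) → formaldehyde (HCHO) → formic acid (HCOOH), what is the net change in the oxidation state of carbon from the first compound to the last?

Carbon oxidation states along the series — methane: -4, methanol: -2, formaldehyde: 0, formic acid: +2.
Net change = +2 − (-4) = +6.

+6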